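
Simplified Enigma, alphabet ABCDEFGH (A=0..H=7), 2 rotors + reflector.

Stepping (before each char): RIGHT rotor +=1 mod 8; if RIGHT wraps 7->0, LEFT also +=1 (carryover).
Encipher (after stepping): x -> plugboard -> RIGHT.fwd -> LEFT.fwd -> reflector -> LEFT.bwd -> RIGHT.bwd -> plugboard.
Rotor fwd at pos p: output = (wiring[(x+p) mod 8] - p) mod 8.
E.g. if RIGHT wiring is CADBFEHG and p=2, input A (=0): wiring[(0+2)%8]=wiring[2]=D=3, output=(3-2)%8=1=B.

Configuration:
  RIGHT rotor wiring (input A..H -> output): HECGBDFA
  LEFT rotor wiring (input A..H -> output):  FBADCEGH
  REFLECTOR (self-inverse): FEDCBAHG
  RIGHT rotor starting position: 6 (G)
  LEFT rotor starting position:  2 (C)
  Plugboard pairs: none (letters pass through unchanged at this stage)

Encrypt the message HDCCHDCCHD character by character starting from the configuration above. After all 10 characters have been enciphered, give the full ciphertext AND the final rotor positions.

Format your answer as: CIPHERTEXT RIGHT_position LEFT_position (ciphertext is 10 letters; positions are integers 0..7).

Answer: DEAACHFDAB 0 4

Derivation:
Char 1 ('H'): step: R->7, L=2; H->plug->H->R->G->L->D->refl->C->L'->D->R'->D->plug->D
Char 2 ('D'): step: R->0, L->3 (L advanced); D->plug->D->R->G->L->G->refl->H->L'->B->R'->E->plug->E
Char 3 ('C'): step: R->1, L=3; C->plug->C->R->F->L->C->refl->D->L'->D->R'->A->plug->A
Char 4 ('C'): step: R->2, L=3; C->plug->C->R->H->L->F->refl->A->L'->A->R'->A->plug->A
Char 5 ('H'): step: R->3, L=3; H->plug->H->R->H->L->F->refl->A->L'->A->R'->C->plug->C
Char 6 ('D'): step: R->4, L=3; D->plug->D->R->E->L->E->refl->B->L'->C->R'->H->plug->H
Char 7 ('C'): step: R->5, L=3; C->plug->C->R->D->L->D->refl->C->L'->F->R'->F->plug->F
Char 8 ('C'): step: R->6, L=3; C->plug->C->R->B->L->H->refl->G->L'->G->R'->D->plug->D
Char 9 ('H'): step: R->7, L=3; H->plug->H->R->G->L->G->refl->H->L'->B->R'->A->plug->A
Char 10 ('D'): step: R->0, L->4 (L advanced); D->plug->D->R->G->L->E->refl->B->L'->E->R'->B->plug->B
Final: ciphertext=DEAACHFDAB, RIGHT=0, LEFT=4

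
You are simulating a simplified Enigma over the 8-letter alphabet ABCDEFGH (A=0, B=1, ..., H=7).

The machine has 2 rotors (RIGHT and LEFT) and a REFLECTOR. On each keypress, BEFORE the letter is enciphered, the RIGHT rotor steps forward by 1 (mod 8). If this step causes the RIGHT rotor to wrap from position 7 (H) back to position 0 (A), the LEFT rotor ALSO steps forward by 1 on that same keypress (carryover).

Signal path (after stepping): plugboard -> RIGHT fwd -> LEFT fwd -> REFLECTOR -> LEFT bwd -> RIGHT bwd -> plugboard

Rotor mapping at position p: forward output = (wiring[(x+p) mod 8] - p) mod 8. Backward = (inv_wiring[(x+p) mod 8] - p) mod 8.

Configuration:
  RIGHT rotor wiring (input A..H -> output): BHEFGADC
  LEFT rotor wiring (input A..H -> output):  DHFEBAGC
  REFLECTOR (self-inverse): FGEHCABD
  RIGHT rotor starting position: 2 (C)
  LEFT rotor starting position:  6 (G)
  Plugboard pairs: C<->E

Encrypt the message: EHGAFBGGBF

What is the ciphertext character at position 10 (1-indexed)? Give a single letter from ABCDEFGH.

Char 1 ('E'): step: R->3, L=6; E->plug->C->R->F->L->G->refl->B->L'->D->R'->B->plug->B
Char 2 ('H'): step: R->4, L=6; H->plug->H->R->B->L->E->refl->C->L'->H->R'->C->plug->E
Char 3 ('G'): step: R->5, L=6; G->plug->G->R->A->L->A->refl->F->L'->C->R'->E->plug->C
Char 4 ('A'): step: R->6, L=6; A->plug->A->R->F->L->G->refl->B->L'->D->R'->C->plug->E
Char 5 ('F'): step: R->7, L=6; F->plug->F->R->H->L->C->refl->E->L'->B->R'->G->plug->G
Char 6 ('B'): step: R->0, L->7 (L advanced); B->plug->B->R->H->L->H->refl->D->L'->A->R'->F->plug->F
Char 7 ('G'): step: R->1, L=7; G->plug->G->R->B->L->E->refl->C->L'->F->R'->D->plug->D
Char 8 ('G'): step: R->2, L=7; G->plug->G->R->H->L->H->refl->D->L'->A->R'->F->plug->F
Char 9 ('B'): step: R->3, L=7; B->plug->B->R->D->L->G->refl->B->L'->G->R'->F->plug->F
Char 10 ('F'): step: R->4, L=7; F->plug->F->R->D->L->G->refl->B->L'->G->R'->D->plug->D

D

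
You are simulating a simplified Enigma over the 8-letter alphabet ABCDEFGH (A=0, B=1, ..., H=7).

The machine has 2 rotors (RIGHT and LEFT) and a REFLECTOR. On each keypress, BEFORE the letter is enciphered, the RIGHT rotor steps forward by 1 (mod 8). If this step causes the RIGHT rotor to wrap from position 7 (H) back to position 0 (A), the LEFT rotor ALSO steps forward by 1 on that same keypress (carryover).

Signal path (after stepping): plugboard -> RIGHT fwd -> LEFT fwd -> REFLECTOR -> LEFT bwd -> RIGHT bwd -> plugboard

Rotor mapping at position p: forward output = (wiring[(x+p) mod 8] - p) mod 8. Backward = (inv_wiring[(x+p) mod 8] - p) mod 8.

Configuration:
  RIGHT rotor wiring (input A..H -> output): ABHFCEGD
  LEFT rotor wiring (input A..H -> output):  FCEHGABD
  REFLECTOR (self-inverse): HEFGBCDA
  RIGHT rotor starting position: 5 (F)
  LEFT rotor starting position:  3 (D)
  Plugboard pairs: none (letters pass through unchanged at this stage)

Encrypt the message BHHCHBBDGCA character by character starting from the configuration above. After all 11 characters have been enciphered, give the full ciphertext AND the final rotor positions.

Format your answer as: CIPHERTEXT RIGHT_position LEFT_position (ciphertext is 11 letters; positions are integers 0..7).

Char 1 ('B'): step: R->6, L=3; B->plug->B->R->F->L->C->refl->F->L'->C->R'->C->plug->C
Char 2 ('H'): step: R->7, L=3; H->plug->H->R->H->L->B->refl->E->L'->A->R'->D->plug->D
Char 3 ('H'): step: R->0, L->4 (L advanced); H->plug->H->R->D->L->H->refl->A->L'->G->R'->G->plug->G
Char 4 ('C'): step: R->1, L=4; C->plug->C->R->E->L->B->refl->E->L'->B->R'->D->plug->D
Char 5 ('H'): step: R->2, L=4; H->plug->H->R->H->L->D->refl->G->L'->F->R'->A->plug->A
Char 6 ('B'): step: R->3, L=4; B->plug->B->R->H->L->D->refl->G->L'->F->R'->F->plug->F
Char 7 ('B'): step: R->4, L=4; B->plug->B->R->A->L->C->refl->F->L'->C->R'->C->plug->C
Char 8 ('D'): step: R->5, L=4; D->plug->D->R->D->L->H->refl->A->L'->G->R'->C->plug->C
Char 9 ('G'): step: R->6, L=4; G->plug->G->R->E->L->B->refl->E->L'->B->R'->E->plug->E
Char 10 ('C'): step: R->7, L=4; C->plug->C->R->C->L->F->refl->C->L'->A->R'->D->plug->D
Char 11 ('A'): step: R->0, L->5 (L advanced); A->plug->A->R->A->L->D->refl->G->L'->C->R'->E->plug->E
Final: ciphertext=CDGDAFCCEDE, RIGHT=0, LEFT=5

Answer: CDGDAFCCEDE 0 5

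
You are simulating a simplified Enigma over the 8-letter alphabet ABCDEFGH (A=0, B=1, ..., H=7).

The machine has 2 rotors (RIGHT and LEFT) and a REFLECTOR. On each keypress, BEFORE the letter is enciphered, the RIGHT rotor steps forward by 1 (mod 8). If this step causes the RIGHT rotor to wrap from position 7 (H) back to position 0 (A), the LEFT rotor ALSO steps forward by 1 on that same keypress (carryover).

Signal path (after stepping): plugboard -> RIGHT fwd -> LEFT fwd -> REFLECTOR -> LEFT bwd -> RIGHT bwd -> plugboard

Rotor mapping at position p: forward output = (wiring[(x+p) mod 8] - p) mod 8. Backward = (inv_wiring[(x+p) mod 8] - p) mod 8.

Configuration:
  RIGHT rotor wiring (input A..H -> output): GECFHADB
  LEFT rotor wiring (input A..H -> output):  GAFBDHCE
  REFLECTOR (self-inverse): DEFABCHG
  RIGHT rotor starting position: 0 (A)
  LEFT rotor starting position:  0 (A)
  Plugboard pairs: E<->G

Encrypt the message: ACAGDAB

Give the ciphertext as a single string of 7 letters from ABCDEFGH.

Char 1 ('A'): step: R->1, L=0; A->plug->A->R->D->L->B->refl->E->L'->H->R'->E->plug->G
Char 2 ('C'): step: R->2, L=0; C->plug->C->R->F->L->H->refl->G->L'->A->R'->A->plug->A
Char 3 ('A'): step: R->3, L=0; A->plug->A->R->C->L->F->refl->C->L'->G->R'->E->plug->G
Char 4 ('G'): step: R->4, L=0; G->plug->E->R->C->L->F->refl->C->L'->G->R'->G->plug->E
Char 5 ('D'): step: R->5, L=0; D->plug->D->R->B->L->A->refl->D->L'->E->R'->C->plug->C
Char 6 ('A'): step: R->6, L=0; A->plug->A->R->F->L->H->refl->G->L'->A->R'->C->plug->C
Char 7 ('B'): step: R->7, L=0; B->plug->B->R->H->L->E->refl->B->L'->D->R'->D->plug->D

Answer: GAGECCD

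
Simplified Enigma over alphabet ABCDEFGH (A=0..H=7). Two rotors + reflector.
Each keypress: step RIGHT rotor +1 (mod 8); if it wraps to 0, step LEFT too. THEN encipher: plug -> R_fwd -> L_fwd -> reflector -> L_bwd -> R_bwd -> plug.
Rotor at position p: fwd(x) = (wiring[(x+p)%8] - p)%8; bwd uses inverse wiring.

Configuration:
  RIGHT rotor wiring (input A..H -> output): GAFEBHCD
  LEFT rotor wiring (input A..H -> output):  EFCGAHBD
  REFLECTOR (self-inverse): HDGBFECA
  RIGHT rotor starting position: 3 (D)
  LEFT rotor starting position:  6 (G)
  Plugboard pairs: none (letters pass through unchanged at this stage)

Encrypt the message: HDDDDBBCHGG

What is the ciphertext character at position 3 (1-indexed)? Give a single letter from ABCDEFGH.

Char 1 ('H'): step: R->4, L=6; H->plug->H->R->A->L->D->refl->B->L'->H->R'->D->plug->D
Char 2 ('D'): step: R->5, L=6; D->plug->D->R->B->L->F->refl->E->L'->E->R'->H->plug->H
Char 3 ('D'): step: R->6, L=6; D->plug->D->R->C->L->G->refl->C->L'->G->R'->F->plug->F

F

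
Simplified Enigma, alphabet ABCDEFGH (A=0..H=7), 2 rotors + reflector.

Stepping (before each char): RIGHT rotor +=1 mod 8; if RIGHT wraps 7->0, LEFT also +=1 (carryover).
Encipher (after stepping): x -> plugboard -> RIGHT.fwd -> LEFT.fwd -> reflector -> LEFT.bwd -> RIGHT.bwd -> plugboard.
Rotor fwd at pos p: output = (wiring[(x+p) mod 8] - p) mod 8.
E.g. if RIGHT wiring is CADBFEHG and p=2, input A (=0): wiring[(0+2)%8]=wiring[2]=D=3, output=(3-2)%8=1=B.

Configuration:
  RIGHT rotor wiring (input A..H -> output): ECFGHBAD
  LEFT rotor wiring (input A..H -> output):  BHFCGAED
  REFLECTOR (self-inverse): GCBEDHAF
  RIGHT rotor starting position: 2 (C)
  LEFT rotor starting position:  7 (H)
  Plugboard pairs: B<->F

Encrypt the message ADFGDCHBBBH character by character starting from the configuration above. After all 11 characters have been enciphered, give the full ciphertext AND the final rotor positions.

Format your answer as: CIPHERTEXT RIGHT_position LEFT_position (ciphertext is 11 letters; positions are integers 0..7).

Answer: HFHCHAEGHDG 5 0

Derivation:
Char 1 ('A'): step: R->3, L=7; A->plug->A->R->D->L->G->refl->A->L'->C->R'->H->plug->H
Char 2 ('D'): step: R->4, L=7; D->plug->D->R->H->L->F->refl->H->L'->F->R'->B->plug->F
Char 3 ('F'): step: R->5, L=7; F->plug->B->R->D->L->G->refl->A->L'->C->R'->H->plug->H
Char 4 ('G'): step: R->6, L=7; G->plug->G->R->B->L->C->refl->B->L'->G->R'->C->plug->C
Char 5 ('D'): step: R->7, L=7; D->plug->D->R->G->L->B->refl->C->L'->B->R'->H->plug->H
Char 6 ('C'): step: R->0, L->0 (L advanced); C->plug->C->R->F->L->A->refl->G->L'->E->R'->A->plug->A
Char 7 ('H'): step: R->1, L=0; H->plug->H->R->D->L->C->refl->B->L'->A->R'->E->plug->E
Char 8 ('B'): step: R->2, L=0; B->plug->F->R->B->L->H->refl->F->L'->C->R'->G->plug->G
Char 9 ('B'): step: R->3, L=0; B->plug->F->R->B->L->H->refl->F->L'->C->R'->H->plug->H
Char 10 ('B'): step: R->4, L=0; B->plug->F->R->G->L->E->refl->D->L'->H->R'->D->plug->D
Char 11 ('H'): step: R->5, L=0; H->plug->H->R->C->L->F->refl->H->L'->B->R'->G->plug->G
Final: ciphertext=HFHCHAEGHDG, RIGHT=5, LEFT=0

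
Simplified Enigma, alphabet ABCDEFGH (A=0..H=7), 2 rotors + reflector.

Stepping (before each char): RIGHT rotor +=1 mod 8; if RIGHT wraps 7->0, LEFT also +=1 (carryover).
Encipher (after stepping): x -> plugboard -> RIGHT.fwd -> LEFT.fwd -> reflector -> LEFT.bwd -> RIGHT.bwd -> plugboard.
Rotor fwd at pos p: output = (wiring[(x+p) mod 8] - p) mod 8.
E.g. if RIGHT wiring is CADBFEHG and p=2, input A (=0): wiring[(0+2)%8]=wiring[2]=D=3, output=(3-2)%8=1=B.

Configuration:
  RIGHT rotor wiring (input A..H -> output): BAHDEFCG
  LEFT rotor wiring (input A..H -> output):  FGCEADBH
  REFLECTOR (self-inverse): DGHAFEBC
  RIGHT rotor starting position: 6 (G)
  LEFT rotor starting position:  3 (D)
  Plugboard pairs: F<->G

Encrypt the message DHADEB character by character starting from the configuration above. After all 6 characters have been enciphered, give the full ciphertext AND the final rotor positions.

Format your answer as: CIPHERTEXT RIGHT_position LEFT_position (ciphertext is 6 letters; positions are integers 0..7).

Char 1 ('D'): step: R->7, L=3; D->plug->D->R->A->L->B->refl->G->L'->D->R'->H->plug->H
Char 2 ('H'): step: R->0, L->4 (L advanced); H->plug->H->R->G->L->G->refl->B->L'->E->R'->E->plug->E
Char 3 ('A'): step: R->1, L=4; A->plug->A->R->H->L->A->refl->D->L'->D->R'->D->plug->D
Char 4 ('D'): step: R->2, L=4; D->plug->D->R->D->L->D->refl->A->L'->H->R'->G->plug->F
Char 5 ('E'): step: R->3, L=4; E->plug->E->R->D->L->D->refl->A->L'->H->R'->D->plug->D
Char 6 ('B'): step: R->4, L=4; B->plug->B->R->B->L->H->refl->C->L'->F->R'->E->plug->E
Final: ciphertext=HEDFDE, RIGHT=4, LEFT=4

Answer: HEDFDE 4 4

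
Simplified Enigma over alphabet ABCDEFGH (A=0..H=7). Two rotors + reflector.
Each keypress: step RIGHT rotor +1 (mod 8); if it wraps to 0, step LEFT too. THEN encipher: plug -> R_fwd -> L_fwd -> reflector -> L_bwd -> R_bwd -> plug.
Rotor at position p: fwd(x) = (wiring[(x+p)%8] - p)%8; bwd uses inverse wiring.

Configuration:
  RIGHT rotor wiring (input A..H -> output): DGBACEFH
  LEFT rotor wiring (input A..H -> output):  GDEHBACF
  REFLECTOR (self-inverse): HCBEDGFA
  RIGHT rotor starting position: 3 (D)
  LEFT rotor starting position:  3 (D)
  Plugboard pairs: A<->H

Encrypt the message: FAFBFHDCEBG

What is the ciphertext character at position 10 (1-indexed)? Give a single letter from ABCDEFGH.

Char 1 ('F'): step: R->4, L=3; F->plug->F->R->C->L->F->refl->G->L'->B->R'->C->plug->C
Char 2 ('A'): step: R->5, L=3; A->plug->H->R->F->L->D->refl->E->L'->A->R'->B->plug->B
Char 3 ('F'): step: R->6, L=3; F->plug->F->R->C->L->F->refl->G->L'->B->R'->B->plug->B
Char 4 ('B'): step: R->7, L=3; B->plug->B->R->E->L->C->refl->B->L'->H->R'->C->plug->C
Char 5 ('F'): step: R->0, L->4 (L advanced); F->plug->F->R->E->L->C->refl->B->L'->D->R'->A->plug->H
Char 6 ('H'): step: R->1, L=4; H->plug->A->R->F->L->H->refl->A->L'->G->R'->G->plug->G
Char 7 ('D'): step: R->2, L=4; D->plug->D->R->C->L->G->refl->F->L'->A->R'->C->plug->C
Char 8 ('C'): step: R->3, L=4; C->plug->C->R->B->L->E->refl->D->L'->H->R'->B->plug->B
Char 9 ('E'): step: R->4, L=4; E->plug->E->R->H->L->D->refl->E->L'->B->R'->C->plug->C
Char 10 ('B'): step: R->5, L=4; B->plug->B->R->A->L->F->refl->G->L'->C->R'->C->plug->C

C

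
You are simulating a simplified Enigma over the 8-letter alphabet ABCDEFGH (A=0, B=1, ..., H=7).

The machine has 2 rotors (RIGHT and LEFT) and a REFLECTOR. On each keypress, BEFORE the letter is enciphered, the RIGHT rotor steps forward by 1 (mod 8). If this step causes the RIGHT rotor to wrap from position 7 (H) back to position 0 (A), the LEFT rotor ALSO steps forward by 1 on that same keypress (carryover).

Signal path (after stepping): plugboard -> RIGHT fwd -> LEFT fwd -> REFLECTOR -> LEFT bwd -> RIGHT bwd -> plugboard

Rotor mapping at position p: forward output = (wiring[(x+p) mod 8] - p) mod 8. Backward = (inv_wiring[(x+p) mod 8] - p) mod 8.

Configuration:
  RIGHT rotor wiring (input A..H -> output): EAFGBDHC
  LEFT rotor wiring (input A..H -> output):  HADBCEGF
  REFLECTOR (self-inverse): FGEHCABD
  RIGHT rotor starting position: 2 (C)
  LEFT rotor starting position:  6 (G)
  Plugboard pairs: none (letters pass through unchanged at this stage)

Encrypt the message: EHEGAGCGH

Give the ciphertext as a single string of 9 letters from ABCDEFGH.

Answer: HBACDCAFC

Derivation:
Char 1 ('E'): step: R->3, L=6; E->plug->E->R->H->L->G->refl->B->L'->C->R'->H->plug->H
Char 2 ('H'): step: R->4, L=6; H->plug->H->R->C->L->B->refl->G->L'->H->R'->B->plug->B
Char 3 ('E'): step: R->5, L=6; E->plug->E->R->D->L->C->refl->E->L'->G->R'->A->plug->A
Char 4 ('G'): step: R->6, L=6; G->plug->G->R->D->L->C->refl->E->L'->G->R'->C->plug->C
Char 5 ('A'): step: R->7, L=6; A->plug->A->R->D->L->C->refl->E->L'->G->R'->D->plug->D
Char 6 ('G'): step: R->0, L->7 (L advanced); G->plug->G->R->H->L->H->refl->D->L'->F->R'->C->plug->C
Char 7 ('C'): step: R->1, L=7; C->plug->C->R->F->L->D->refl->H->L'->H->R'->A->plug->A
Char 8 ('G'): step: R->2, L=7; G->plug->G->R->C->L->B->refl->G->L'->A->R'->F->plug->F
Char 9 ('H'): step: R->3, L=7; H->plug->H->R->C->L->B->refl->G->L'->A->R'->C->plug->C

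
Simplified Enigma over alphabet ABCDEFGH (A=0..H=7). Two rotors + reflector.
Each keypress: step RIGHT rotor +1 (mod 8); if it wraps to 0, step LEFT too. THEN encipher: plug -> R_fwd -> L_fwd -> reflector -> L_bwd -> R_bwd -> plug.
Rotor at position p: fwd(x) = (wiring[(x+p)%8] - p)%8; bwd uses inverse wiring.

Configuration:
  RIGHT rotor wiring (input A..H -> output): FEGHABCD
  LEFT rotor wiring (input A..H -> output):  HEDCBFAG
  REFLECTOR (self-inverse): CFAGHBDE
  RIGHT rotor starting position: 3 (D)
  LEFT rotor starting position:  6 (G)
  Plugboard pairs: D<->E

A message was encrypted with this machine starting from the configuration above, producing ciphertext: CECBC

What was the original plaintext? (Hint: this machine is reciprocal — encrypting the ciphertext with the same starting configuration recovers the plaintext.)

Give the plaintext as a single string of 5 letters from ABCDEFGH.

Answer: HFBHB

Derivation:
Char 1 ('C'): step: R->4, L=6; C->plug->C->R->G->L->D->refl->G->L'->D->R'->H->plug->H
Char 2 ('E'): step: R->5, L=6; E->plug->D->R->A->L->C->refl->A->L'->B->R'->F->plug->F
Char 3 ('C'): step: R->6, L=6; C->plug->C->R->H->L->H->refl->E->L'->F->R'->B->plug->B
Char 4 ('B'): step: R->7, L=6; B->plug->B->R->G->L->D->refl->G->L'->D->R'->H->plug->H
Char 5 ('C'): step: R->0, L->7 (L advanced); C->plug->C->R->G->L->G->refl->D->L'->E->R'->B->plug->B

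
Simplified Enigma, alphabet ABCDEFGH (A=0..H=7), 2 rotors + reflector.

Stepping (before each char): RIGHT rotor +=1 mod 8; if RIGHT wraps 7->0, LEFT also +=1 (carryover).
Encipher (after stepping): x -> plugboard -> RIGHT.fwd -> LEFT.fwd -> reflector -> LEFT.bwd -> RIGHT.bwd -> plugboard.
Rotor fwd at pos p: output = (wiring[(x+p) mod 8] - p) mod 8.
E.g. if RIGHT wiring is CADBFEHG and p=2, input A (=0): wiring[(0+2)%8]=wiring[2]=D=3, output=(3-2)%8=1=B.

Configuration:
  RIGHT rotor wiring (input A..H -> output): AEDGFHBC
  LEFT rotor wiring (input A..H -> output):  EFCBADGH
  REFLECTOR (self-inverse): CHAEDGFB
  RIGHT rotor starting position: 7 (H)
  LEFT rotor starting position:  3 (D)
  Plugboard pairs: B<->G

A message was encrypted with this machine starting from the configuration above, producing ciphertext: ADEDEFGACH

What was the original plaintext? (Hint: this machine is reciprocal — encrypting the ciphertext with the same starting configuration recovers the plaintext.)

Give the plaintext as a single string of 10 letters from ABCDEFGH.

Char 1 ('A'): step: R->0, L->4 (L advanced); A->plug->A->R->A->L->E->refl->D->L'->D->R'->C->plug->C
Char 2 ('D'): step: R->1, L=4; D->plug->D->R->E->L->A->refl->C->L'->C->R'->B->plug->G
Char 3 ('E'): step: R->2, L=4; E->plug->E->R->H->L->F->refl->G->L'->G->R'->G->plug->B
Char 4 ('D'): step: R->3, L=4; D->plug->D->R->G->L->G->refl->F->L'->H->R'->E->plug->E
Char 5 ('E'): step: R->4, L=4; E->plug->E->R->E->L->A->refl->C->L'->C->R'->H->plug->H
Char 6 ('F'): step: R->5, L=4; F->plug->F->R->G->L->G->refl->F->L'->H->R'->E->plug->E
Char 7 ('G'): step: R->6, L=4; G->plug->B->R->E->L->A->refl->C->L'->C->R'->C->plug->C
Char 8 ('A'): step: R->7, L=4; A->plug->A->R->D->L->D->refl->E->L'->A->R'->G->plug->B
Char 9 ('C'): step: R->0, L->5 (L advanced); C->plug->C->R->D->L->H->refl->B->L'->B->R'->G->plug->B
Char 10 ('H'): step: R->1, L=5; H->plug->H->R->H->L->D->refl->E->L'->G->R'->E->plug->E

Answer: CGBEHECBBE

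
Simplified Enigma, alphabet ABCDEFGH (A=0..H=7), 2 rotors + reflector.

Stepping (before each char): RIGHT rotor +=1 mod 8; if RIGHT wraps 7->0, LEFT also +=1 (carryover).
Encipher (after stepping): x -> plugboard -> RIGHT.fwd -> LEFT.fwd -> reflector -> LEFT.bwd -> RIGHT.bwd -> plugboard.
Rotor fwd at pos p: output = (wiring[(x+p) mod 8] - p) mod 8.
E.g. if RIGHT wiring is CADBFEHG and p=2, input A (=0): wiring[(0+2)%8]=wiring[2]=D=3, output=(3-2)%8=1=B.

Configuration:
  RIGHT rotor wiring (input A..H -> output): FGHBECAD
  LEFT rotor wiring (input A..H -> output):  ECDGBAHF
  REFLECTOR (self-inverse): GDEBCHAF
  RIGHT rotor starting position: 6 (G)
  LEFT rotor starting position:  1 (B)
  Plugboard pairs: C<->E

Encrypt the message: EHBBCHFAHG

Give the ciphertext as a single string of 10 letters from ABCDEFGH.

Char 1 ('E'): step: R->7, L=1; E->plug->C->R->H->L->D->refl->B->L'->A->R'->D->plug->D
Char 2 ('H'): step: R->0, L->2 (L advanced); H->plug->H->R->D->L->G->refl->A->L'->H->R'->C->plug->E
Char 3 ('B'): step: R->1, L=2; B->plug->B->R->G->L->C->refl->E->L'->B->R'->E->plug->C
Char 4 ('B'): step: R->2, L=2; B->plug->B->R->H->L->A->refl->G->L'->D->R'->G->plug->G
Char 5 ('C'): step: R->3, L=2; C->plug->E->R->A->L->B->refl->D->L'->F->R'->D->plug->D
Char 6 ('H'): step: R->4, L=2; H->plug->H->R->F->L->D->refl->B->L'->A->R'->A->plug->A
Char 7 ('F'): step: R->5, L=2; F->plug->F->R->C->L->H->refl->F->L'->E->R'->G->plug->G
Char 8 ('A'): step: R->6, L=2; A->plug->A->R->C->L->H->refl->F->L'->E->R'->H->plug->H
Char 9 ('H'): step: R->7, L=2; H->plug->H->R->B->L->E->refl->C->L'->G->R'->B->plug->B
Char 10 ('G'): step: R->0, L->3 (L advanced); G->plug->G->R->A->L->D->refl->B->L'->F->R'->A->plug->A

Answer: DECGDAGHBA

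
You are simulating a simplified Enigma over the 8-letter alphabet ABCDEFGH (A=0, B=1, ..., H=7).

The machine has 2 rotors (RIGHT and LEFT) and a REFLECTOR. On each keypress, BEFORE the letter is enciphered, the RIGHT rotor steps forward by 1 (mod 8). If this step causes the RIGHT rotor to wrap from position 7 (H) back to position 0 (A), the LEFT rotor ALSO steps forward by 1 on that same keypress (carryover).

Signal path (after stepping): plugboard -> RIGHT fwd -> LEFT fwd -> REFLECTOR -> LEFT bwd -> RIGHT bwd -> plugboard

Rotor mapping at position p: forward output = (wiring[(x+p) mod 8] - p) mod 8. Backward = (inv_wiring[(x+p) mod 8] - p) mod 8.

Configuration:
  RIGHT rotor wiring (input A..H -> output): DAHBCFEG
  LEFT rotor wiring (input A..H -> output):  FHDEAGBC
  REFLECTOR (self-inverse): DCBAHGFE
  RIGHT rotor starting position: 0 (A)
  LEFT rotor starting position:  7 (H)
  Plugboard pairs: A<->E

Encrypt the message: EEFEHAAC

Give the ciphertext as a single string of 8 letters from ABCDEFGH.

Answer: GBCGBGDH

Derivation:
Char 1 ('E'): step: R->1, L=7; E->plug->A->R->H->L->C->refl->B->L'->F->R'->G->plug->G
Char 2 ('E'): step: R->2, L=7; E->plug->A->R->F->L->B->refl->C->L'->H->R'->B->plug->B
Char 3 ('F'): step: R->3, L=7; F->plug->F->R->A->L->D->refl->A->L'->C->R'->C->plug->C
Char 4 ('E'): step: R->4, L=7; E->plug->A->R->G->L->H->refl->E->L'->D->R'->G->plug->G
Char 5 ('H'): step: R->5, L=7; H->plug->H->R->F->L->B->refl->C->L'->H->R'->B->plug->B
Char 6 ('A'): step: R->6, L=7; A->plug->E->R->B->L->G->refl->F->L'->E->R'->G->plug->G
Char 7 ('A'): step: R->7, L=7; A->plug->E->R->C->L->A->refl->D->L'->A->R'->D->plug->D
Char 8 ('C'): step: R->0, L->0 (L advanced); C->plug->C->R->H->L->C->refl->B->L'->G->R'->H->plug->H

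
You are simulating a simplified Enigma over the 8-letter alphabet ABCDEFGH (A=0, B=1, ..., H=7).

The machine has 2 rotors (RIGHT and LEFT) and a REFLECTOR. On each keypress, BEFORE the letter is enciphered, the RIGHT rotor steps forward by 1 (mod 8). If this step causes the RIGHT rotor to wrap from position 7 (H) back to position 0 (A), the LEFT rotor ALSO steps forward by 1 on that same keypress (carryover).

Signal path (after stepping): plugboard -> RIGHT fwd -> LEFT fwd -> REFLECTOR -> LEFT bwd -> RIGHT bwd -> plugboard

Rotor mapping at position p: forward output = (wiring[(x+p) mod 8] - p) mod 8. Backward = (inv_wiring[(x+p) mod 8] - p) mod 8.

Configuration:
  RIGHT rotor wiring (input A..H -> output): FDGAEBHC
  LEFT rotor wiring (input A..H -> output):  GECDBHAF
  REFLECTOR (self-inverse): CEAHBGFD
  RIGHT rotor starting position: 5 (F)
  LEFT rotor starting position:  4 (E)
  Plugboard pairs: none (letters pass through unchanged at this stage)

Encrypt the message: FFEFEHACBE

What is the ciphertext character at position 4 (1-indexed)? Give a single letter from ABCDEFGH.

Char 1 ('F'): step: R->6, L=4; F->plug->F->R->C->L->E->refl->B->L'->D->R'->H->plug->H
Char 2 ('F'): step: R->7, L=4; F->plug->F->R->F->L->A->refl->C->L'->E->R'->C->plug->C
Char 3 ('E'): step: R->0, L->5 (L advanced); E->plug->E->R->E->L->H->refl->D->L'->B->R'->F->plug->F
Char 4 ('F'): step: R->1, L=5; F->plug->F->R->G->L->G->refl->F->L'->F->R'->B->plug->B

B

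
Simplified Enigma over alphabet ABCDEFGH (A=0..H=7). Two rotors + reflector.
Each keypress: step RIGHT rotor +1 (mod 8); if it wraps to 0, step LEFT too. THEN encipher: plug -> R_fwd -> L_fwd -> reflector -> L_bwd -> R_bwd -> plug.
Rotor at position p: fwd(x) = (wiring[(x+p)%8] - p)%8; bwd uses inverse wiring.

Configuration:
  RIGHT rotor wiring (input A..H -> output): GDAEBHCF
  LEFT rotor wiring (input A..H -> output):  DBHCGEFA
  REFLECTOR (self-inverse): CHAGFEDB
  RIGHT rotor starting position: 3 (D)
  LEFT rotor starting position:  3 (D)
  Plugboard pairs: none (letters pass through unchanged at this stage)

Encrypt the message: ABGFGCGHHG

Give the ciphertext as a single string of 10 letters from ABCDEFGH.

Char 1 ('A'): step: R->4, L=3; A->plug->A->R->F->L->A->refl->C->L'->D->R'->B->plug->B
Char 2 ('B'): step: R->5, L=3; B->plug->B->R->F->L->A->refl->C->L'->D->R'->F->plug->F
Char 3 ('G'): step: R->6, L=3; G->plug->G->R->D->L->C->refl->A->L'->F->R'->D->plug->D
Char 4 ('F'): step: R->7, L=3; F->plug->F->R->C->L->B->refl->H->L'->A->R'->G->plug->G
Char 5 ('G'): step: R->0, L->4 (L advanced); G->plug->G->R->C->L->B->refl->H->L'->E->R'->D->plug->D
Char 6 ('C'): step: R->1, L=4; C->plug->C->R->D->L->E->refl->F->L'->F->R'->H->plug->H
Char 7 ('G'): step: R->2, L=4; G->plug->G->R->E->L->H->refl->B->L'->C->R'->B->plug->B
Char 8 ('H'): step: R->3, L=4; H->plug->H->R->F->L->F->refl->E->L'->D->R'->F->plug->F
Char 9 ('H'): step: R->4, L=4; H->plug->H->R->A->L->C->refl->A->L'->B->R'->D->plug->D
Char 10 ('G'): step: R->5, L=4; G->plug->G->R->H->L->G->refl->D->L'->G->R'->E->plug->E

Answer: BFDGDHBFDE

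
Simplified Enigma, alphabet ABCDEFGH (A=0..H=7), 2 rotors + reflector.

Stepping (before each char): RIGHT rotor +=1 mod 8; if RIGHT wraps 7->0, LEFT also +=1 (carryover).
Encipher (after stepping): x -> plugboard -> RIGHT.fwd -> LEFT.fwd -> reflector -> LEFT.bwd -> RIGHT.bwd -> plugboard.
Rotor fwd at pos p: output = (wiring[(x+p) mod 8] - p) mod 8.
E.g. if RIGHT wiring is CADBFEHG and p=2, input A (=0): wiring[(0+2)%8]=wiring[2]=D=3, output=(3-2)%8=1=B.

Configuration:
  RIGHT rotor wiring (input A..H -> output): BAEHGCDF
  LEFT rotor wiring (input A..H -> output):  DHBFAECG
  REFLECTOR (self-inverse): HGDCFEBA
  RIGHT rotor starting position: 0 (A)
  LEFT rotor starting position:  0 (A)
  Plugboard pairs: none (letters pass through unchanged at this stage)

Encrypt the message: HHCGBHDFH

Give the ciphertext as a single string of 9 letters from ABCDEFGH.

Answer: CDEBCFGED

Derivation:
Char 1 ('H'): step: R->1, L=0; H->plug->H->R->A->L->D->refl->C->L'->G->R'->C->plug->C
Char 2 ('H'): step: R->2, L=0; H->plug->H->R->G->L->C->refl->D->L'->A->R'->D->plug->D
Char 3 ('C'): step: R->3, L=0; C->plug->C->R->H->L->G->refl->B->L'->C->R'->E->plug->E
Char 4 ('G'): step: R->4, L=0; G->plug->G->R->A->L->D->refl->C->L'->G->R'->B->plug->B
Char 5 ('B'): step: R->5, L=0; B->plug->B->R->G->L->C->refl->D->L'->A->R'->C->plug->C
Char 6 ('H'): step: R->6, L=0; H->plug->H->R->E->L->A->refl->H->L'->B->R'->F->plug->F
Char 7 ('D'): step: R->7, L=0; D->plug->D->R->F->L->E->refl->F->L'->D->R'->G->plug->G
Char 8 ('F'): step: R->0, L->1 (L advanced); F->plug->F->R->C->L->E->refl->F->L'->G->R'->E->plug->E
Char 9 ('H'): step: R->1, L=1; H->plug->H->R->A->L->G->refl->B->L'->F->R'->D->plug->D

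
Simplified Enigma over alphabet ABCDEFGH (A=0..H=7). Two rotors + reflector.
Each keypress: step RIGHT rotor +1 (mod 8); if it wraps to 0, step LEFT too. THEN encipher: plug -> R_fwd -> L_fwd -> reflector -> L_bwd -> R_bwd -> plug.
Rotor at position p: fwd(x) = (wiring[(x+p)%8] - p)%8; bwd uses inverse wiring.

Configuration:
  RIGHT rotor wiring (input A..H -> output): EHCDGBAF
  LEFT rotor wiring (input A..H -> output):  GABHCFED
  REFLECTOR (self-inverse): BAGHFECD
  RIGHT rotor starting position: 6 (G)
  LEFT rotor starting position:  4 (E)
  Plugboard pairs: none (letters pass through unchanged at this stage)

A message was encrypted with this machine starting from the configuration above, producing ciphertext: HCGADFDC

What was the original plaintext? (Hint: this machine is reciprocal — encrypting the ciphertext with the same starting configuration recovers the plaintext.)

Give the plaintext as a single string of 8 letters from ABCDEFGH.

Answer: GEBFHEFA

Derivation:
Char 1 ('H'): step: R->7, L=4; H->plug->H->R->B->L->B->refl->A->L'->C->R'->G->plug->G
Char 2 ('C'): step: R->0, L->5 (L advanced); C->plug->C->R->C->L->G->refl->C->L'->G->R'->E->plug->E
Char 3 ('G'): step: R->1, L=5; G->plug->G->R->E->L->D->refl->H->L'->B->R'->B->plug->B
Char 4 ('A'): step: R->2, L=5; A->plug->A->R->A->L->A->refl->B->L'->D->R'->F->plug->F
Char 5 ('D'): step: R->3, L=5; D->plug->D->R->F->L->E->refl->F->L'->H->R'->H->plug->H
Char 6 ('F'): step: R->4, L=5; F->plug->F->R->D->L->B->refl->A->L'->A->R'->E->plug->E
Char 7 ('D'): step: R->5, L=5; D->plug->D->R->H->L->F->refl->E->L'->F->R'->F->plug->F
Char 8 ('C'): step: R->6, L=5; C->plug->C->R->G->L->C->refl->G->L'->C->R'->A->plug->A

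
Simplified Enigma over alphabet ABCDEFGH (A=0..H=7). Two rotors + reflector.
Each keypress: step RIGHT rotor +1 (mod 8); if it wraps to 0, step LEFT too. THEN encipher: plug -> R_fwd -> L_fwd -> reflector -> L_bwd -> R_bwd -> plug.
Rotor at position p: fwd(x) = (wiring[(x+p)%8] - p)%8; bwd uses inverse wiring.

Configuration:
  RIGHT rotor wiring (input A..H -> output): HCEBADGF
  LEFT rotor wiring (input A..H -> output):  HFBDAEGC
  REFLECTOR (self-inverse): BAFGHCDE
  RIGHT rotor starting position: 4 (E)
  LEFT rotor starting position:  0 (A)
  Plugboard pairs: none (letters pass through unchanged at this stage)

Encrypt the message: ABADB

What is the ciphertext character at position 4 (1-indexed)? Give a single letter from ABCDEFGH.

Char 1 ('A'): step: R->5, L=0; A->plug->A->R->G->L->G->refl->D->L'->D->R'->H->plug->H
Char 2 ('B'): step: R->6, L=0; B->plug->B->R->H->L->C->refl->F->L'->B->R'->C->plug->C
Char 3 ('A'): step: R->7, L=0; A->plug->A->R->G->L->G->refl->D->L'->D->R'->C->plug->C
Char 4 ('D'): step: R->0, L->1 (L advanced); D->plug->D->R->B->L->A->refl->B->L'->G->R'->G->plug->G

G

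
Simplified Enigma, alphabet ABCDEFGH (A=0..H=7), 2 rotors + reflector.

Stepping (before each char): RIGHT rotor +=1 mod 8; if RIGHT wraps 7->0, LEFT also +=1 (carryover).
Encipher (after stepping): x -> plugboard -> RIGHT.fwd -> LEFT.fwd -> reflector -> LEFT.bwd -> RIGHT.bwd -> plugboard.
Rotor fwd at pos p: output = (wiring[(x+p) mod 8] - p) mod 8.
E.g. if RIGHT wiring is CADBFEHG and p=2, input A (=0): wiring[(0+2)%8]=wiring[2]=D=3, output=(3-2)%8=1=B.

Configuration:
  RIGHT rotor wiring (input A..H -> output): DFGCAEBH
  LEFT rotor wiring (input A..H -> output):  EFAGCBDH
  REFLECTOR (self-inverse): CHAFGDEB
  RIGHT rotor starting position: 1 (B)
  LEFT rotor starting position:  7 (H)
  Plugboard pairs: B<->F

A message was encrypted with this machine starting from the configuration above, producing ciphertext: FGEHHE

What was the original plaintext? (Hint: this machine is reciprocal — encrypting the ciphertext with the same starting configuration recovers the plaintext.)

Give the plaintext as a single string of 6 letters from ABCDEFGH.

Char 1 ('F'): step: R->2, L=7; F->plug->B->R->A->L->A->refl->C->L'->G->R'->C->plug->C
Char 2 ('G'): step: R->3, L=7; G->plug->G->R->C->L->G->refl->E->L'->H->R'->A->plug->A
Char 3 ('E'): step: R->4, L=7; E->plug->E->R->H->L->E->refl->G->L'->C->R'->G->plug->G
Char 4 ('H'): step: R->5, L=7; H->plug->H->R->D->L->B->refl->H->L'->E->R'->B->plug->F
Char 5 ('H'): step: R->6, L=7; H->plug->H->R->G->L->C->refl->A->L'->A->R'->E->plug->E
Char 6 ('E'): step: R->7, L=7; E->plug->E->R->D->L->B->refl->H->L'->E->R'->B->plug->F

Answer: CAGFEF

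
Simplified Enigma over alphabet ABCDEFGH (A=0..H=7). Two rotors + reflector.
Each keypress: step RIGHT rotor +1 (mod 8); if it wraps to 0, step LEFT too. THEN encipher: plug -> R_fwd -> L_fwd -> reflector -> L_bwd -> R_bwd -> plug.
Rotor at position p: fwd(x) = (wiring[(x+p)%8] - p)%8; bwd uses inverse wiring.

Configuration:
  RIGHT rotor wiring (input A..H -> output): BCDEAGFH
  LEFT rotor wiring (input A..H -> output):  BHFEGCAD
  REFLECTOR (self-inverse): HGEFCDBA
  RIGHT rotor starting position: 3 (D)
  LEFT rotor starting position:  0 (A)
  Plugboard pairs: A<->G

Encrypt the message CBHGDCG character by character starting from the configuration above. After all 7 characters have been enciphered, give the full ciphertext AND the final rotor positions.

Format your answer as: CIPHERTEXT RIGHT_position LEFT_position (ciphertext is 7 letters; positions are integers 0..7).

Char 1 ('C'): step: R->4, L=0; C->plug->C->R->B->L->H->refl->A->L'->G->R'->F->plug->F
Char 2 ('B'): step: R->5, L=0; B->plug->B->R->A->L->B->refl->G->L'->E->R'->D->plug->D
Char 3 ('H'): step: R->6, L=0; H->plug->H->R->A->L->B->refl->G->L'->E->R'->D->plug->D
Char 4 ('G'): step: R->7, L=0; G->plug->A->R->A->L->B->refl->G->L'->E->R'->D->plug->D
Char 5 ('D'): step: R->0, L->1 (L advanced); D->plug->D->R->E->L->B->refl->G->L'->A->R'->E->plug->E
Char 6 ('C'): step: R->1, L=1; C->plug->C->R->D->L->F->refl->D->L'->C->R'->B->plug->B
Char 7 ('G'): step: R->2, L=1; G->plug->A->R->B->L->E->refl->C->L'->G->R'->C->plug->C
Final: ciphertext=FDDDEBC, RIGHT=2, LEFT=1

Answer: FDDDEBC 2 1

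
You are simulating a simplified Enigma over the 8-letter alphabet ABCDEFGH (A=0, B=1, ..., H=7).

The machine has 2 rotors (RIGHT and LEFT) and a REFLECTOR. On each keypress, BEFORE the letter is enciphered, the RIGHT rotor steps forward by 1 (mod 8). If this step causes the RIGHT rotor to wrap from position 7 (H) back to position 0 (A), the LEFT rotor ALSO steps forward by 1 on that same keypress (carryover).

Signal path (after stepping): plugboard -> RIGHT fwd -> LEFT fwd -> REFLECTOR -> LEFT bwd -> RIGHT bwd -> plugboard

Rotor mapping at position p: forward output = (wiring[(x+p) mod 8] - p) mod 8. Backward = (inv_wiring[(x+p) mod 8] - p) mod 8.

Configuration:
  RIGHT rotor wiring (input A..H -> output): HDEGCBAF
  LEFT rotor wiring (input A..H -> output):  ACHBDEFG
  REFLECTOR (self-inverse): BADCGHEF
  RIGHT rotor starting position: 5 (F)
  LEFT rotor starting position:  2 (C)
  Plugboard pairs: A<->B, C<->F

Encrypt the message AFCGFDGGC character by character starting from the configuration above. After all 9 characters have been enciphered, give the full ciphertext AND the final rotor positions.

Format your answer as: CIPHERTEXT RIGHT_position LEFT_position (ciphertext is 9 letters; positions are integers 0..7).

Answer: BCEADFCDA 6 3

Derivation:
Char 1 ('A'): step: R->6, L=2; A->plug->B->R->H->L->A->refl->B->L'->C->R'->A->plug->B
Char 2 ('F'): step: R->7, L=2; F->plug->C->R->E->L->D->refl->C->L'->D->R'->F->plug->C
Char 3 ('C'): step: R->0, L->3 (L advanced); C->plug->F->R->B->L->A->refl->B->L'->C->R'->E->plug->E
Char 4 ('G'): step: R->1, L=3; G->plug->G->R->E->L->D->refl->C->L'->D->R'->B->plug->A
Char 5 ('F'): step: R->2, L=3; F->plug->C->R->A->L->G->refl->E->L'->H->R'->D->plug->D
Char 6 ('D'): step: R->3, L=3; D->plug->D->R->F->L->F->refl->H->L'->G->R'->C->plug->F
Char 7 ('G'): step: R->4, L=3; G->plug->G->R->A->L->G->refl->E->L'->H->R'->F->plug->C
Char 8 ('G'): step: R->5, L=3; G->plug->G->R->B->L->A->refl->B->L'->C->R'->D->plug->D
Char 9 ('C'): step: R->6, L=3; C->plug->F->R->A->L->G->refl->E->L'->H->R'->B->plug->A
Final: ciphertext=BCEADFCDA, RIGHT=6, LEFT=3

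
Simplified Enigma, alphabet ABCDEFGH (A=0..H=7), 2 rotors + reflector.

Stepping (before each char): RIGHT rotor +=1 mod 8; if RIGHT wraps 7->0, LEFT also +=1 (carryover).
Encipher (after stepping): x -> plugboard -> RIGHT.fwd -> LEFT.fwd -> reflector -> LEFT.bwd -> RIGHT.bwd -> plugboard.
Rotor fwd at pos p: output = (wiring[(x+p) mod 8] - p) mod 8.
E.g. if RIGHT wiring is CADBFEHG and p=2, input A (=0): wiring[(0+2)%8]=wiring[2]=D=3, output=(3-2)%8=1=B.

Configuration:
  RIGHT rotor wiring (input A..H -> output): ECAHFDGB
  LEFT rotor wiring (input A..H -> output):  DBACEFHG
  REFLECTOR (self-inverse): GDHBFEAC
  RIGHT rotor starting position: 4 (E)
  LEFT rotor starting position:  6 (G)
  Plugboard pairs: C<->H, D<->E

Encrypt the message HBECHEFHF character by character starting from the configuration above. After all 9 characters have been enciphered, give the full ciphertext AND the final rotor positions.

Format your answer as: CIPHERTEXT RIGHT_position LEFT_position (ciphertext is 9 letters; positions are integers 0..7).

Answer: EAFDBBCDH 5 7

Derivation:
Char 1 ('H'): step: R->5, L=6; H->plug->C->R->E->L->C->refl->H->L'->H->R'->D->plug->E
Char 2 ('B'): step: R->6, L=6; B->plug->B->R->D->L->D->refl->B->L'->A->R'->A->plug->A
Char 3 ('E'): step: R->7, L=6; E->plug->D->R->B->L->A->refl->G->L'->G->R'->F->plug->F
Char 4 ('C'): step: R->0, L->7 (L advanced); C->plug->H->R->B->L->E->refl->F->L'->F->R'->E->plug->D
Char 5 ('H'): step: R->1, L=7; H->plug->C->R->G->L->G->refl->A->L'->H->R'->B->plug->B
Char 6 ('E'): step: R->2, L=7; E->plug->D->R->B->L->E->refl->F->L'->F->R'->B->plug->B
Char 7 ('F'): step: R->3, L=7; F->plug->F->R->B->L->E->refl->F->L'->F->R'->H->plug->C
Char 8 ('H'): step: R->4, L=7; H->plug->C->R->C->L->C->refl->H->L'->A->R'->E->plug->D
Char 9 ('F'): step: R->5, L=7; F->plug->F->R->D->L->B->refl->D->L'->E->R'->C->plug->H
Final: ciphertext=EAFDBBCDH, RIGHT=5, LEFT=7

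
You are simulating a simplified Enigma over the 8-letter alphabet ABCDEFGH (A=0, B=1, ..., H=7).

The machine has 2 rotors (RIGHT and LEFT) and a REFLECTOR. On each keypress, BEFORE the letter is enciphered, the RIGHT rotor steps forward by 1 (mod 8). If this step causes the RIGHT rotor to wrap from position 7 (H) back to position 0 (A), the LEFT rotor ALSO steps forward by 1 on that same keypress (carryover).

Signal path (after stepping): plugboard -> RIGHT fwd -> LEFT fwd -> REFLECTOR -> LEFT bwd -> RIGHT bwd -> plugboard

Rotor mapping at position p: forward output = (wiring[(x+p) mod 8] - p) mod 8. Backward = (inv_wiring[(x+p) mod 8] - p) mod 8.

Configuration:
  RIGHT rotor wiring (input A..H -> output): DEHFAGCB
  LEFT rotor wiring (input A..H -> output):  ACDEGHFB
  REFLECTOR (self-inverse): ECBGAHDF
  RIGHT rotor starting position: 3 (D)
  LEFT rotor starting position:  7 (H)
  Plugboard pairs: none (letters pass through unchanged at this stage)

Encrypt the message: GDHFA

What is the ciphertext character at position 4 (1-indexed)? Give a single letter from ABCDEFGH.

Char 1 ('G'): step: R->4, L=7; G->plug->G->R->D->L->E->refl->A->L'->G->R'->C->plug->C
Char 2 ('D'): step: R->5, L=7; D->plug->D->R->G->L->A->refl->E->L'->D->R'->H->plug->H
Char 3 ('H'): step: R->6, L=7; H->plug->H->R->A->L->C->refl->B->L'->B->R'->E->plug->E
Char 4 ('F'): step: R->7, L=7; F->plug->F->R->B->L->B->refl->C->L'->A->R'->D->plug->D

D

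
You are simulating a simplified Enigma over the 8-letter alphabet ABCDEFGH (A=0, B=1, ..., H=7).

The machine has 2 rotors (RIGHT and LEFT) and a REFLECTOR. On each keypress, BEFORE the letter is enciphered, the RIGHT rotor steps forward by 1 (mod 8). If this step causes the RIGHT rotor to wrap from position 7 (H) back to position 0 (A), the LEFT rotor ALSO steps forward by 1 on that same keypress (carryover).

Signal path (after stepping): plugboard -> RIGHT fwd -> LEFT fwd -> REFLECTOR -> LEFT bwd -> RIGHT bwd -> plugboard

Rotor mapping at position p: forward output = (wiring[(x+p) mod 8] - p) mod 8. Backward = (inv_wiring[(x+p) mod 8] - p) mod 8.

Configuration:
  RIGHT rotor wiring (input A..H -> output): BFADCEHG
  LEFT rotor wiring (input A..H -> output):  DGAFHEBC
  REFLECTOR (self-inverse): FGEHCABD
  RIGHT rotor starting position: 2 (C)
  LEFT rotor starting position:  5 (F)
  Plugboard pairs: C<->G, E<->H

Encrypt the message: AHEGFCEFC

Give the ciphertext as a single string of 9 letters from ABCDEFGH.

Answer: EBHCHECBH

Derivation:
Char 1 ('A'): step: R->3, L=5; A->plug->A->R->A->L->H->refl->D->L'->F->R'->H->plug->E
Char 2 ('H'): step: R->4, L=5; H->plug->E->R->F->L->D->refl->H->L'->A->R'->B->plug->B
Char 3 ('E'): step: R->5, L=5; E->plug->H->R->F->L->D->refl->H->L'->A->R'->E->plug->H
Char 4 ('G'): step: R->6, L=5; G->plug->C->R->D->L->G->refl->B->L'->E->R'->G->plug->C
Char 5 ('F'): step: R->7, L=5; F->plug->F->R->D->L->G->refl->B->L'->E->R'->E->plug->H
Char 6 ('C'): step: R->0, L->6 (L advanced); C->plug->G->R->H->L->G->refl->B->L'->G->R'->H->plug->E
Char 7 ('E'): step: R->1, L=6; E->plug->H->R->A->L->D->refl->H->L'->F->R'->G->plug->C
Char 8 ('F'): step: R->2, L=6; F->plug->F->R->E->L->C->refl->E->L'->B->R'->B->plug->B
Char 9 ('C'): step: R->3, L=6; C->plug->G->R->C->L->F->refl->A->L'->D->R'->E->plug->H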